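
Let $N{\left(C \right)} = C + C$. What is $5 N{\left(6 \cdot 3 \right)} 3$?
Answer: $540$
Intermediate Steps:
$N{\left(C \right)} = 2 C$
$5 N{\left(6 \cdot 3 \right)} 3 = 5 \cdot 2 \cdot 6 \cdot 3 \cdot 3 = 5 \cdot 2 \cdot 18 \cdot 3 = 5 \cdot 36 \cdot 3 = 180 \cdot 3 = 540$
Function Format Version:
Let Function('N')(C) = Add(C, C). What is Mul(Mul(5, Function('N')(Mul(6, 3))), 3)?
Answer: 540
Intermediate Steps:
Function('N')(C) = Mul(2, C)
Mul(Mul(5, Function('N')(Mul(6, 3))), 3) = Mul(Mul(5, Mul(2, Mul(6, 3))), 3) = Mul(Mul(5, Mul(2, 18)), 3) = Mul(Mul(5, 36), 3) = Mul(180, 3) = 540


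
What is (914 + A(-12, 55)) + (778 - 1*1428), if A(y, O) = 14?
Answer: 278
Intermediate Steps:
(914 + A(-12, 55)) + (778 - 1*1428) = (914 + 14) + (778 - 1*1428) = 928 + (778 - 1428) = 928 - 650 = 278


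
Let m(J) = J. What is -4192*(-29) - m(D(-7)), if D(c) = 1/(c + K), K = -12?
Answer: 2309793/19 ≈ 1.2157e+5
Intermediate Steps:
D(c) = 1/(-12 + c) (D(c) = 1/(c - 12) = 1/(-12 + c))
-4192*(-29) - m(D(-7)) = -4192*(-29) - 1/(-12 - 7) = 121568 - 1/(-19) = 121568 - 1*(-1/19) = 121568 + 1/19 = 2309793/19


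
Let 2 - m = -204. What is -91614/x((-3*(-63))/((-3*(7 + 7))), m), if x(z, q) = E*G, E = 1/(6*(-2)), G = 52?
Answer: 274842/13 ≈ 21142.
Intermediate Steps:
m = 206 (m = 2 - 1*(-204) = 2 + 204 = 206)
E = -1/12 (E = 1/(-12) = -1/12 ≈ -0.083333)
x(z, q) = -13/3 (x(z, q) = -1/12*52 = -13/3)
-91614/x((-3*(-63))/((-3*(7 + 7))), m) = -91614/(-13/3) = -91614*(-3/13) = 274842/13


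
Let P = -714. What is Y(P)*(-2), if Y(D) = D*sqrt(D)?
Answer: 1428*I*sqrt(714) ≈ 38157.0*I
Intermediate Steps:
Y(D) = D**(3/2)
Y(P)*(-2) = (-714)**(3/2)*(-2) = -714*I*sqrt(714)*(-2) = 1428*I*sqrt(714)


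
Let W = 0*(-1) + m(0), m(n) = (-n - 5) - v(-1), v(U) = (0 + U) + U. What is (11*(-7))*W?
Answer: 231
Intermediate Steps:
v(U) = 2*U (v(U) = U + U = 2*U)
m(n) = -3 - n (m(n) = (-n - 5) - 2*(-1) = (-5 - n) - 1*(-2) = (-5 - n) + 2 = -3 - n)
W = -3 (W = 0*(-1) + (-3 - 1*0) = 0 + (-3 + 0) = 0 - 3 = -3)
(11*(-7))*W = (11*(-7))*(-3) = -77*(-3) = 231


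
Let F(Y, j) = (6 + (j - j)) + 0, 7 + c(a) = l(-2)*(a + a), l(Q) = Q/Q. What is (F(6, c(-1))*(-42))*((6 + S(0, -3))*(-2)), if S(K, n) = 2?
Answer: 4032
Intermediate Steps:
l(Q) = 1
c(a) = -7 + 2*a (c(a) = -7 + 1*(a + a) = -7 + 1*(2*a) = -7 + 2*a)
F(Y, j) = 6 (F(Y, j) = (6 + 0) + 0 = 6 + 0 = 6)
(F(6, c(-1))*(-42))*((6 + S(0, -3))*(-2)) = (6*(-42))*((6 + 2)*(-2)) = -2016*(-2) = -252*(-16) = 4032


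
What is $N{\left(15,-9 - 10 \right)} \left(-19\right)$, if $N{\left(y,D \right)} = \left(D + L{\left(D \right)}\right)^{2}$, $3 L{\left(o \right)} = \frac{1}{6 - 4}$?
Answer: $- \frac{242611}{36} \approx -6739.2$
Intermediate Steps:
$L{\left(o \right)} = \frac{1}{6}$ ($L{\left(o \right)} = \frac{1}{3 \left(6 - 4\right)} = \frac{1}{3 \cdot 2} = \frac{1}{3} \cdot \frac{1}{2} = \frac{1}{6}$)
$N{\left(y,D \right)} = \left(\frac{1}{6} + D\right)^{2}$ ($N{\left(y,D \right)} = \left(D + \frac{1}{6}\right)^{2} = \left(\frac{1}{6} + D\right)^{2}$)
$N{\left(15,-9 - 10 \right)} \left(-19\right) = \frac{\left(1 + 6 \left(-9 - 10\right)\right)^{2}}{36} \left(-19\right) = \frac{\left(1 + 6 \left(-19\right)\right)^{2}}{36} \left(-19\right) = \frac{\left(1 - 114\right)^{2}}{36} \left(-19\right) = \frac{\left(-113\right)^{2}}{36} \left(-19\right) = \frac{1}{36} \cdot 12769 \left(-19\right) = \frac{12769}{36} \left(-19\right) = - \frac{242611}{36}$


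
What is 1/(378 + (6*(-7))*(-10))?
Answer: 1/798 ≈ 0.0012531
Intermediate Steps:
1/(378 + (6*(-7))*(-10)) = 1/(378 - 42*(-10)) = 1/(378 + 420) = 1/798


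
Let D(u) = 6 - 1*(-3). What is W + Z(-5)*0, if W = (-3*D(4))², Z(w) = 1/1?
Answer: 729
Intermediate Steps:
D(u) = 9 (D(u) = 6 + 3 = 9)
Z(w) = 1
W = 729 (W = (-3*9)² = (-27)² = 729)
W + Z(-5)*0 = 729 + 1*0 = 729 + 0 = 729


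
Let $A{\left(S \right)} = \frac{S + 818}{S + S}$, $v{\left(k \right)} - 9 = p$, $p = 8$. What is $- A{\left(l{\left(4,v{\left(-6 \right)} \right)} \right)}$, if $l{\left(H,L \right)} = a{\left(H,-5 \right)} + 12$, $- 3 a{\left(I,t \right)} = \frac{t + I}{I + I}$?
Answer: $- \frac{19921}{578} \approx -34.465$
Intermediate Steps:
$v{\left(k \right)} = 17$ ($v{\left(k \right)} = 9 + 8 = 17$)
$a{\left(I,t \right)} = - \frac{I + t}{6 I}$ ($a{\left(I,t \right)} = - \frac{\left(t + I\right) \frac{1}{I + I}}{3} = - \frac{\left(I + t\right) \frac{1}{2 I}}{3} = - \frac{\frac{1}{2} \frac{1}{I} \left(I + t\right)}{3} = - \frac{I + t}{6 I}$)
$l{\left(H,L \right)} = 12 + \frac{5 - H}{6 H}$ ($l{\left(H,L \right)} = \frac{- H - -5}{6 H} + 12 = \frac{- H + 5}{6 H} + 12 = \frac{5 - H}{6 H} + 12 = 12 + \frac{5 - H}{6 H}$)
$A{\left(S \right)} = \frac{818 + S}{2 S}$
$- A{\left(l{\left(4,v{\left(-6 \right)} \right)} \right)} = - \frac{818 + \frac{5 + 71 \cdot 4}{6 \cdot 4}}{2 \frac{5 + 71 \cdot 4}{6 \cdot 4}} = - \frac{818 + \frac{1}{6} \cdot \frac{1}{4} \left(5 + 284\right)}{2 \cdot \frac{1}{6} \cdot \frac{1}{4} \left(5 + 284\right)} = - \frac{818 + \frac{1}{6} \cdot \frac{1}{4} \cdot 289}{2 \cdot \frac{1}{6} \cdot \frac{1}{4} \cdot 289} = - \frac{818 + \frac{289}{24}}{2 \cdot \frac{289}{24}} = - \frac{24 \cdot 19921}{2 \cdot 289 \cdot 24} = \left(-1\right) \frac{19921}{578} = - \frac{19921}{578}$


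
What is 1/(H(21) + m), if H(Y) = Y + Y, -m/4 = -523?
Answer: 1/2134 ≈ 0.00046860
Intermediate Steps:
m = 2092 (m = -4*(-523) = 2092)
H(Y) = 2*Y
1/(H(21) + m) = 1/(2*21 + 2092) = 1/(42 + 2092) = 1/2134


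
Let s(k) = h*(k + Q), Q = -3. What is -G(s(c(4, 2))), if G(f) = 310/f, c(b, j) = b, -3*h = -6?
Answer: -155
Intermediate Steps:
h = 2 (h = -1/3*(-6) = 2)
s(k) = -6 + 2*k (s(k) = 2*(k - 3) = 2*(-3 + k) = -6 + 2*k)
-G(s(c(4, 2))) = -310/(-6 + 2*4) = -310/(-6 + 8) = -310/2 = -1*155 = -155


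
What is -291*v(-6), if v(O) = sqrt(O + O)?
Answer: -582*I*sqrt(3) ≈ -1008.1*I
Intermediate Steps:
v(O) = sqrt(2)*sqrt(O) (v(O) = sqrt(2*O) = sqrt(2)*sqrt(O))
-291*v(-6) = -291*sqrt(2)*sqrt(-6) = -291*sqrt(2)*I*sqrt(6) = -582*I*sqrt(3)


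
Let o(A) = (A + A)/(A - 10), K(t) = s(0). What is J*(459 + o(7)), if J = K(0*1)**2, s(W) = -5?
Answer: 34075/3 ≈ 11358.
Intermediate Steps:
K(t) = -5
o(A) = 2*A/(-10 + A) (o(A) = (2*A)/(-10 + A) = 2*A/(-10 + A))
J = 25 (J = (-5)**2 = 25)
J*(459 + o(7)) = 25*(459 + 2*7/(-10 + 7)) = 25*(459 + 2*7/(-3)) = 25*(459 + 2*7*(-1/3)) = 25*(459 - 14/3) = 25*(1363/3) = 34075/3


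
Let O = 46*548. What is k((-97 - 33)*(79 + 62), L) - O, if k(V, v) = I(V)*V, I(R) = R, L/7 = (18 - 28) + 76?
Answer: 335963692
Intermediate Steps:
L = 462 (L = 7*((18 - 28) + 76) = 7*(-10 + 76) = 7*66 = 462)
O = 25208
k(V, v) = V² (k(V, v) = V*V = V²)
k((-97 - 33)*(79 + 62), L) - O = ((-97 - 33)*(79 + 62))² - 1*25208 = (-130*141)² - 25208 = (-18330)² - 25208 = 335988900 - 25208 = 335963692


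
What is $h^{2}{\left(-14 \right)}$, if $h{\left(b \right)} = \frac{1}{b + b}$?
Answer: $\frac{1}{784} \approx 0.0012755$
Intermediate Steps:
$h{\left(b \right)} = \frac{1}{2 b}$
$h^{2}{\left(-14 \right)} = \left(\frac{1}{2 \left(-14\right)}\right)^{2} = \left(\frac{1}{2} \left(- \frac{1}{14}\right)\right)^{2} = \left(- \frac{1}{28}\right)^{2} = \frac{1}{784}$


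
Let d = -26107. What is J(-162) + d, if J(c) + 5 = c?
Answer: -26274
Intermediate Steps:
J(c) = -5 + c
J(-162) + d = (-5 - 162) - 26107 = -167 - 26107 = -26274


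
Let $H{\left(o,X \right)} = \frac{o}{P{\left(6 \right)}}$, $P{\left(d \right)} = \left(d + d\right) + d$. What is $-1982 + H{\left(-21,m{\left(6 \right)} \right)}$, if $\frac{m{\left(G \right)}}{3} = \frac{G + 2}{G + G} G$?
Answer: $- \frac{11899}{6} \approx -1983.2$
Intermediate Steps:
$P{\left(d \right)} = 3 d$ ($P{\left(d \right)} = 2 d + d = 3 d$)
$m{\left(G \right)} = 3 + \frac{3 G}{2}$ ($m{\left(G \right)} = 3 \frac{G + 2}{G + G} G = 3 \frac{2 + G}{2 G} G = 3 \left(1 + \frac{G}{2}\right) = 3 + \frac{3 G}{2}$)
$H{\left(o,X \right)} = \frac{o}{18}$ ($H{\left(o,X \right)} = \frac{o}{3 \cdot 6} = \frac{o}{18}$)
$-1982 + H{\left(-21,m{\left(6 \right)} \right)} = -1982 + \frac{1}{18} \left(-21\right) = -1982 - \frac{7}{6} = - \frac{11899}{6}$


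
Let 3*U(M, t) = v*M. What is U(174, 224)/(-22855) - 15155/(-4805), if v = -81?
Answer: 73788283/21963655 ≈ 3.3596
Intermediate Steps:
U(M, t) = -27*M (U(M, t) = (-81*M)/3 = -27*M)
U(174, 224)/(-22855) - 15155/(-4805) = -27*174/(-22855) - 15155/(-4805) = -4698*(-1/22855) - 15155*(-1/4805) = 4698/22855 + 3031/961 = 73788283/21963655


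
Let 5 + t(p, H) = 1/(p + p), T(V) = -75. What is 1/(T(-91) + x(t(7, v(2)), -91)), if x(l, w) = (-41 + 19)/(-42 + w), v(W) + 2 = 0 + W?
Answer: -133/9953 ≈ -0.013363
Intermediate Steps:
v(W) = -2 + W (v(W) = -2 + (0 + W) = -2 + W)
t(p, H) = -5 + 1/(2*p) (t(p, H) = -5 + 1/(p + p) = -5 + 1/(2*p))
x(l, w) = -22/(-42 + w)
1/(T(-91) + x(t(7, v(2)), -91)) = 1/(-75 - 22/(-42 - 91)) = 1/(-75 - 22/(-133)) = 1/(-75 - 22*(-1/133)) = 1/(-75 + 22/133) = 1/(-9953/133) = -133/9953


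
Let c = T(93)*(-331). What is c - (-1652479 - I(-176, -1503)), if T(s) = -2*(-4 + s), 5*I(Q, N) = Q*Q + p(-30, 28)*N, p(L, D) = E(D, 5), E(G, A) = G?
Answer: 8545877/5 ≈ 1.7092e+6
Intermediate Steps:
p(L, D) = D
I(Q, N) = Q²/5 + 28*N/5 (I(Q, N) = (Q*Q + 28*N)/5 = (Q² + 28*N)/5 = Q²/5 + 28*N/5)
T(s) = 8 - 2*s
c = 58918 (c = (8 - 2*93)*(-331) = (8 - 186)*(-331) = -178*(-331) = 58918)
c - (-1652479 - I(-176, -1503)) = 58918 - (-1652479 - ((⅕)*(-176)² + (28/5)*(-1503))) = 58918 - (-1652479 - ((⅕)*30976 - 42084/5)) = 58918 - (-1652479 - (30976/5 - 42084/5)) = 58918 - (-1652479 - 1*(-11108/5)) = 58918 - (-1652479 + 11108/5) = 58918 - 1*(-8251287/5) = 58918 + 8251287/5 = 8545877/5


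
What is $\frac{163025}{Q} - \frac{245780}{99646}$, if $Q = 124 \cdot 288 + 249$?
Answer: $\frac{3703147285}{1791684903} \approx 2.0669$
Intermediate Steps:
$Q = 35961$ ($Q = 35712 + 249 = 35961$)
$\frac{163025}{Q} - \frac{245780}{99646} = \frac{163025}{35961} - \frac{245780}{99646} = 163025 \cdot \frac{1}{35961} - \frac{122890}{49823} = \frac{163025}{35961} - \frac{122890}{49823} = \frac{3703147285}{1791684903}$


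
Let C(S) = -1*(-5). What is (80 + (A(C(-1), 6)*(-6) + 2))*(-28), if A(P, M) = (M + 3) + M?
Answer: 224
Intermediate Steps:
C(S) = 5
A(P, M) = 3 + 2*M (A(P, M) = (3 + M) + M = 3 + 2*M)
(80 + (A(C(-1), 6)*(-6) + 2))*(-28) = (80 + ((3 + 2*6)*(-6) + 2))*(-28) = (80 + ((3 + 12)*(-6) + 2))*(-28) = (80 + (15*(-6) + 2))*(-28) = (80 + (-90 + 2))*(-28) = (80 - 88)*(-28) = -8*(-28) = 224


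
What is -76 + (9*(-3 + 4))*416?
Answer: 3668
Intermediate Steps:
-76 + (9*(-3 + 4))*416 = -76 + (9*1)*416 = -76 + 9*416 = -76 + 3744 = 3668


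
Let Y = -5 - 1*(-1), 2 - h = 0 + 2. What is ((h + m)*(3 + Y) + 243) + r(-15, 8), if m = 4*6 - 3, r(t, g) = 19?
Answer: 241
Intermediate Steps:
m = 21 (m = 24 - 3 = 21)
h = 0 (h = 2 - (0 + 2) = 2 - 1*2 = 2 - 2 = 0)
Y = -4 (Y = -5 + 1 = -4)
((h + m)*(3 + Y) + 243) + r(-15, 8) = ((0 + 21)*(3 - 4) + 243) + 19 = (21*(-1) + 243) + 19 = (-21 + 243) + 19 = 222 + 19 = 241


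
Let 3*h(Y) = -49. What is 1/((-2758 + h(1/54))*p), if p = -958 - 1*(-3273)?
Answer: -3/19267745 ≈ -1.5570e-7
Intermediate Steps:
h(Y) = -49/3 (h(Y) = (1/3)*(-49) = -49/3)
p = 2315 (p = -958 + 3273 = 2315)
1/((-2758 + h(1/54))*p) = 1/(-2758 - 49/3*2315) = (1/2315)/(-8323/3) = -3/8323*1/2315 = -3/19267745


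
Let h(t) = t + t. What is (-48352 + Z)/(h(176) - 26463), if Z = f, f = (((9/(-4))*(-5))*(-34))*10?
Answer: 52177/26111 ≈ 1.9983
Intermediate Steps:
h(t) = 2*t
f = -3825 (f = (((9*(-¼))*(-5))*(-34))*10 = (-9/4*(-5)*(-34))*10 = ((45/4)*(-34))*10 = -765/2*10 = -3825)
Z = -3825
(-48352 + Z)/(h(176) - 26463) = (-48352 - 3825)/(2*176 - 26463) = -52177/(352 - 26463) = -52177/(-26111) = -52177*(-1/26111) = 52177/26111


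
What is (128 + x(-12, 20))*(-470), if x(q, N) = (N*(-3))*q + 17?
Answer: -406550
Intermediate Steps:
x(q, N) = 17 - 3*N*q (x(q, N) = (-3*N)*q + 17 = -3*N*q + 17 = 17 - 3*N*q)
(128 + x(-12, 20))*(-470) = (128 + (17 - 3*20*(-12)))*(-470) = (128 + (17 + 720))*(-470) = (128 + 737)*(-470) = 865*(-470) = -406550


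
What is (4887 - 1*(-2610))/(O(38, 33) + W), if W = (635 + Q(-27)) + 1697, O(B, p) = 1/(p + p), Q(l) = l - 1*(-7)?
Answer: 70686/21799 ≈ 3.2426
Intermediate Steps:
Q(l) = 7 + l (Q(l) = l + 7 = 7 + l)
O(B, p) = 1/(2*p)
W = 2312 (W = (635 + (7 - 27)) + 1697 = (635 - 20) + 1697 = 615 + 1697 = 2312)
(4887 - 1*(-2610))/(O(38, 33) + W) = (4887 - 1*(-2610))/((1/2)/33 + 2312) = (4887 + 2610)/((1/2)*(1/33) + 2312) = 7497/(1/66 + 2312) = 7497/(152593/66) = 7497*(66/152593) = 70686/21799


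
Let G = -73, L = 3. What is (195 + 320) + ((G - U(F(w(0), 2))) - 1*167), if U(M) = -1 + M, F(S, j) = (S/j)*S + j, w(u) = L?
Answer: 539/2 ≈ 269.50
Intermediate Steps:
w(u) = 3
F(S, j) = j + S**2/j (F(S, j) = S**2/j + j = j + S**2/j)
(195 + 320) + ((G - U(F(w(0), 2))) - 1*167) = (195 + 320) + ((-73 - (-1 + (2 + 3**2/2))) - 1*167) = 515 + ((-73 - (-1 + (2 + 9*(1/2)))) - 167) = 515 + ((-73 - (-1 + (2 + 9/2))) - 167) = 515 + ((-73 - (-1 + 13/2)) - 167) = 515 + ((-73 - 1*11/2) - 167) = 515 + ((-73 - 11/2) - 167) = 515 + (-157/2 - 167) = 515 - 491/2 = 539/2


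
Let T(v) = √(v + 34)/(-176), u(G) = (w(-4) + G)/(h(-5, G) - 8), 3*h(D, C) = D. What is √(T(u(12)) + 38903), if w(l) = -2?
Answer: √(63340930928 - 638*√6931)/1276 ≈ 197.24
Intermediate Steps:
h(D, C) = D/3
u(G) = 6/29 - 3*G/29 (u(G) = (-2 + G)/((⅓)*(-5) - 8) = (-2 + G)/(-5/3 - 8) = (-2 + G)/(-29/3) = (-2 + G)*(-3/29) = 6/29 - 3*G/29)
T(v) = -√(34 + v)/176 (T(v) = √(34 + v)*(-1/176) = -√(34 + v)/176)
√(T(u(12)) + 38903) = √(-√(34 + (6/29 - 3/29*12))/176 + 38903) = √(-√(34 + (6/29 - 36/29))/176 + 38903) = √(-√(34 - 30/29)/176 + 38903) = √(-√6931/2552 + 38903) = √(38903 - √6931/2552)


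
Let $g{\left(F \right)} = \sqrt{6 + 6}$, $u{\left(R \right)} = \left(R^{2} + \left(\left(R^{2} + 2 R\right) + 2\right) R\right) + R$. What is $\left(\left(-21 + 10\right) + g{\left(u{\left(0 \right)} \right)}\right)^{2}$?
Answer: $133 - 44 \sqrt{3} \approx 56.79$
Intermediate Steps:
$u{\left(R \right)} = R + R^{2} + R \left(2 + R^{2} + 2 R\right)$ ($u{\left(R \right)} = \left(R^{2} + \left(2 + R^{2} + 2 R\right) R\right) + R = \left(R^{2} + R \left(2 + R^{2} + 2 R\right)\right) + R = R + R^{2} + R \left(2 + R^{2} + 2 R\right)$)
$g{\left(F \right)} = 2 \sqrt{3}$ ($g{\left(F \right)} = \sqrt{12} = 2 \sqrt{3}$)
$\left(\left(-21 + 10\right) + g{\left(u{\left(0 \right)} \right)}\right)^{2} = \left(\left(-21 + 10\right) + 2 \sqrt{3}\right)^{2} = \left(-11 + 2 \sqrt{3}\right)^{2}$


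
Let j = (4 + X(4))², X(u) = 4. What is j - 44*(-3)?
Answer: 196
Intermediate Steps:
j = 64 (j = (4 + 4)² = 8² = 64)
j - 44*(-3) = 64 - 44*(-3) = 64 + 132 = 196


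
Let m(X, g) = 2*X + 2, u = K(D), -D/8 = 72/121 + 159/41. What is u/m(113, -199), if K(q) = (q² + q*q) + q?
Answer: 5179305430/467618899 ≈ 11.076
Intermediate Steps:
D = -177528/4961 (D = -8*(72/121 + 159/41) = -8*22191/4961 = -177528/4961 ≈ -35.785)
K(q) = q + 2*q² (K(q) = (q² + q²) + q = 2*q² + q = q + 2*q²)
u = 62151665160/24611521 (u = -177528*(1 + 2*(-177528/4961))/4961 = -177528*(1 - 355056/4961)/4961 = -177528/4961*(-350095/4961) = 62151665160/24611521 ≈ 2525.3)
m(X, g) = 2 + 2*X
u/m(113, -199) = 62151665160/(24611521*(2 + 2*113)) = 62151665160/(24611521*(2 + 226)) = (62151665160/24611521)/228 = (62151665160/24611521)*(1/228) = 5179305430/467618899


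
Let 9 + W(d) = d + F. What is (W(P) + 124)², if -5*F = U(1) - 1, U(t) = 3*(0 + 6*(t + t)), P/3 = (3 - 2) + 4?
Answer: 15129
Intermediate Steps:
P = 15 (P = 3*((3 - 2) + 4) = 3*(1 + 4) = 3*5 = 15)
U(t) = 36*t (U(t) = 3*(0 + 6*(2*t)) = 3*(0 + 12*t) = 3*(12*t) = 36*t)
F = -7 (F = -(36*1 - 1)/5 = -(36 - 1)/5 = -⅕*35 = -7)
W(d) = -16 + d (W(d) = -9 + (d - 7) = -9 + (-7 + d) = -16 + d)
(W(P) + 124)² = ((-16 + 15) + 124)² = (-1 + 124)² = 123² = 15129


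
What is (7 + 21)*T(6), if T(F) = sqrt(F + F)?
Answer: 56*sqrt(3) ≈ 96.995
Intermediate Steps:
T(F) = sqrt(2)*sqrt(F) (T(F) = sqrt(2*F) = sqrt(2)*sqrt(F))
(7 + 21)*T(6) = (7 + 21)*(sqrt(2)*sqrt(6)) = 28*(2*sqrt(3)) = 56*sqrt(3)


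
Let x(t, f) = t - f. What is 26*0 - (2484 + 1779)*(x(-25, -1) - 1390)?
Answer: 6027882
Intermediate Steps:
26*0 - (2484 + 1779)*(x(-25, -1) - 1390) = 26*0 - (2484 + 1779)*((-25 - 1*(-1)) - 1390) = 0 - 4263*((-25 + 1) - 1390) = 0 - 4263*(-24 - 1390) = 0 - 4263*(-1414) = 0 - 1*(-6027882) = 0 + 6027882 = 6027882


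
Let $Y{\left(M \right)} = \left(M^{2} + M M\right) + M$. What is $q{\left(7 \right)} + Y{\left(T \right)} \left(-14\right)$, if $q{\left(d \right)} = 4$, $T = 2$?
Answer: $-136$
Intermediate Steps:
$Y{\left(M \right)} = M + 2 M^{2}$ ($Y{\left(M \right)} = \left(M^{2} + M^{2}\right) + M = 2 M^{2} + M = M + 2 M^{2}$)
$q{\left(7 \right)} + Y{\left(T \right)} \left(-14\right) = 4 + 2 \left(1 + 2 \cdot 2\right) \left(-14\right) = 4 + 2 \left(1 + 4\right) \left(-14\right) = 4 + 2 \cdot 5 \left(-14\right) = 4 + 10 \left(-14\right) = 4 - 140 = -136$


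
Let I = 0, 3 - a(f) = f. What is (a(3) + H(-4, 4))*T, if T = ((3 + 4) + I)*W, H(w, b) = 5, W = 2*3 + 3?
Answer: 315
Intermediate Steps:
a(f) = 3 - f
W = 9 (W = 6 + 3 = 9)
T = 63 (T = ((3 + 4) + 0)*9 = (7 + 0)*9 = 7*9 = 63)
(a(3) + H(-4, 4))*T = ((3 - 1*3) + 5)*63 = ((3 - 3) + 5)*63 = (0 + 5)*63 = 5*63 = 315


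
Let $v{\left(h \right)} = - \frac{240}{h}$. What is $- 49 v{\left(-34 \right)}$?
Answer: $- \frac{5880}{17} \approx -345.88$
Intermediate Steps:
$- 49 v{\left(-34 \right)} = - 49 \left(- \frac{240}{-34}\right) = - 49 \left(\left(-240\right) \left(- \frac{1}{34}\right)\right) = \left(-49\right) \frac{120}{17} = - \frac{5880}{17}$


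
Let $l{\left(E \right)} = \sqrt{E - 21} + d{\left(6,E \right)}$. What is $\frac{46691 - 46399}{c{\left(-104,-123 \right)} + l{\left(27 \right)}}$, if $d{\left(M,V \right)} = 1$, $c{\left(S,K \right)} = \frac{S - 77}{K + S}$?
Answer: $- \frac{4507312}{23785} + \frac{7523234 \sqrt{6}}{71355} \approx 68.757$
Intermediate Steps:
$c{\left(S,K \right)} = \frac{-77 + S}{K + S}$
$l{\left(E \right)} = 1 + \sqrt{-21 + E}$ ($l{\left(E \right)} = \sqrt{E - 21} + 1 = \sqrt{-21 + E} + 1 = 1 + \sqrt{-21 + E}$)
$\frac{46691 - 46399}{c{\left(-104,-123 \right)} + l{\left(27 \right)}} = \frac{46691 - 46399}{\frac{-77 - 104}{-123 - 104} + \left(1 + \sqrt{-21 + 27}\right)} = \frac{292}{\frac{1}{-227} \left(-181\right) + \left(1 + \sqrt{6}\right)} = \frac{292}{\left(- \frac{1}{227}\right) \left(-181\right) + \left(1 + \sqrt{6}\right)} = \frac{292}{\frac{181}{227} + \left(1 + \sqrt{6}\right)} = \frac{292}{\frac{408}{227} + \sqrt{6}}$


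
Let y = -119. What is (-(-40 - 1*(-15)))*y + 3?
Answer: -2972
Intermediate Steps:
(-(-40 - 1*(-15)))*y + 3 = -(-40 - 1*(-15))*(-119) + 3 = -(-40 + 15)*(-119) + 3 = -1*(-25)*(-119) + 3 = 25*(-119) + 3 = -2975 + 3 = -2972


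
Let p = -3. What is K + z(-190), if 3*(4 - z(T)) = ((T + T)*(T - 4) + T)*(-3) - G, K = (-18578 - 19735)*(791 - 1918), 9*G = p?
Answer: 389270564/9 ≈ 4.3252e+7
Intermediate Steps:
G = -⅓ (G = (⅑)*(-3) = -⅓ ≈ -0.33333)
K = 43178751 (K = -38313*(-1127) = 43178751)
z(T) = 35/9 + T + 2*T*(-4 + T) (z(T) = 4 - (((T + T)*(T - 4) + T)*(-3) - 1*(-⅓))/3 = 4 - (((2*T)*(-4 + T) + T)*(-3) + ⅓)/3 = 4 - ((2*T*(-4 + T) + T)*(-3) + ⅓)/3 = 4 - ((T + 2*T*(-4 + T))*(-3) + ⅓)/3 = 4 - ((-3*T - 6*T*(-4 + T)) + ⅓)/3 = 4 - (⅓ - 3*T - 6*T*(-4 + T))/3 = 4 + (-⅑ + T + 2*T*(-4 + T)) = 35/9 + T + 2*T*(-4 + T))
K + z(-190) = 43178751 + (35/9 - 7*(-190) + 2*(-190)²) = 43178751 + (35/9 + 1330 + 2*36100) = 43178751 + (35/9 + 1330 + 72200) = 43178751 + 661805/9 = 389270564/9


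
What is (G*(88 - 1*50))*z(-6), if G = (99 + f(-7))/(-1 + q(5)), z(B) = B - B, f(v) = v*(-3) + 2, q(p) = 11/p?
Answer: 0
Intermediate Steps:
f(v) = 2 - 3*v (f(v) = -3*v + 2 = 2 - 3*v)
z(B) = 0
G = 305/3 (G = (99 + (2 - 3*(-7)))/(-1 + 11/5) = (99 + (2 + 21))/(-1 + 11*(⅕)) = (99 + 23)/(-1 + 11/5) = 122/(6/5) = 122*(⅚) = 305/3 ≈ 101.67)
(G*(88 - 1*50))*z(-6) = (305*(88 - 1*50)/3)*0 = (305*(88 - 50)/3)*0 = ((305/3)*38)*0 = (11590/3)*0 = 0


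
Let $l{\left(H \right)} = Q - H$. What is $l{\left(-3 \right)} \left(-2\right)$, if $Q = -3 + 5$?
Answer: $-10$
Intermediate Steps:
$Q = 2$
$l{\left(H \right)} = 2 - H$
$l{\left(-3 \right)} \left(-2\right) = \left(2 - -3\right) \left(-2\right) = \left(2 + 3\right) \left(-2\right) = 5 \left(-2\right) = -10$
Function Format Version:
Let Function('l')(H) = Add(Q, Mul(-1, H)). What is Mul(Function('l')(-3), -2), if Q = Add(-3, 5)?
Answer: -10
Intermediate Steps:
Q = 2
Function('l')(H) = Add(2, Mul(-1, H))
Mul(Function('l')(-3), -2) = Mul(Add(2, Mul(-1, -3)), -2) = Mul(Add(2, 3), -2) = Mul(5, -2) = -10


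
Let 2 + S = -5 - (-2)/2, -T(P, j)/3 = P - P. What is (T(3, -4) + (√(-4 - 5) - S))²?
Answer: 27 + 36*I ≈ 27.0 + 36.0*I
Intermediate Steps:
T(P, j) = 0 (T(P, j) = -3*(P - P) = -3*0 = 0)
S = -6 (S = -2 + (-5 - (-2)/2) = -2 + (-5 - 1*(-1)) = -2 + (-5 + 1) = -2 - 4 = -6)
(T(3, -4) + (√(-4 - 5) - S))² = (0 + (√(-4 - 5) - 1*(-6)))² = (0 + (√(-9) + 6))² = (0 + (3*I + 6))² = (0 + (6 + 3*I))² = (6 + 3*I)²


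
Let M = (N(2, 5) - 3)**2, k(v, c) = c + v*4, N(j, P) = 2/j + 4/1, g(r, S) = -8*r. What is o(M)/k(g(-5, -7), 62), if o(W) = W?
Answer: 2/111 ≈ 0.018018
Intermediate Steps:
N(j, P) = 4 + 2/j (N(j, P) = 2/j + 4*1 = 2/j + 4 = 4 + 2/j)
k(v, c) = c + 4*v
M = 4 (M = ((4 + 2/2) - 3)**2 = ((4 + 2*(1/2)) - 3)**2 = ((4 + 1) - 3)**2 = (5 - 3)**2 = 2**2 = 4)
o(M)/k(g(-5, -7), 62) = 4/(62 + 4*(-8*(-5))) = 4/(62 + 4*40) = 4/(62 + 160) = 4/222 = 4*(1/222) = 2/111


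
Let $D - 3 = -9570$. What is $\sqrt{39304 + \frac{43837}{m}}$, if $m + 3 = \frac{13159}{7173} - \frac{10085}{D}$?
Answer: $\frac{i \sqrt{255432789033172505}}{848935} \approx 595.34 i$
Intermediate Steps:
$D = -9567$ ($D = 3 - 9570 = -9567$)
$m = - \frac{848935}{7624899}$ ($m = -3 + \left(\frac{13159}{7173} - \frac{10085}{-9567}\right) = -3 + \left(13159 \cdot \frac{1}{7173} - - \frac{10085}{9567}\right) = -3 + \left(\frac{13159}{7173} + \frac{10085}{9567}\right) = -3 + \frac{22025762}{7624899} = - \frac{848935}{7624899} \approx -0.11134$)
$\sqrt{39304 + \frac{43837}{m}} = \sqrt{39304 + \frac{43837}{- \frac{848935}{7624899}}} = \sqrt{39304 + 43837 \left(- \frac{7624899}{848935}\right)} = \sqrt{39304 - \frac{334252697463}{848935}} = \sqrt{- \frac{300886156223}{848935}} = \frac{i \sqrt{255432789033172505}}{848935}$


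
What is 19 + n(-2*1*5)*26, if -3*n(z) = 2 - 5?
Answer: 45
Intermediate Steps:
n(z) = 1 (n(z) = -(2 - 5)/3 = -⅓*(-3) = 1)
19 + n(-2*1*5)*26 = 19 + 1*26 = 19 + 26 = 45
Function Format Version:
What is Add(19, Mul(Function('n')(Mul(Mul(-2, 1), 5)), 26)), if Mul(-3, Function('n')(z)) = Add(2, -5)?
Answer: 45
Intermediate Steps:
Function('n')(z) = 1 (Function('n')(z) = Mul(Rational(-1, 3), Add(2, -5)) = Mul(Rational(-1, 3), -3) = 1)
Add(19, Mul(Function('n')(Mul(Mul(-2, 1), 5)), 26)) = Add(19, Mul(1, 26)) = Add(19, 26) = 45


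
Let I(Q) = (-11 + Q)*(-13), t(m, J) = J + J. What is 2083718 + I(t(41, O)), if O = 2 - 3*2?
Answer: 2083965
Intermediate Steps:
O = -4 (O = 2 - 6 = -4)
t(m, J) = 2*J
I(Q) = 143 - 13*Q
2083718 + I(t(41, O)) = 2083718 + (143 - 26*(-4)) = 2083718 + (143 - 13*(-8)) = 2083718 + (143 + 104) = 2083718 + 247 = 2083965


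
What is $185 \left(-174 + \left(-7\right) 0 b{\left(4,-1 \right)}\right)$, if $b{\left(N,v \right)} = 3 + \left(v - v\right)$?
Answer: $-32190$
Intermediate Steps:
$b{\left(N,v \right)} = 3$ ($b{\left(N,v \right)} = 3 + 0 = 3$)
$185 \left(-174 + \left(-7\right) 0 b{\left(4,-1 \right)}\right) = 185 \left(-174 + \left(-7\right) 0 \cdot 3\right) = 185 \left(-174 + 0 \cdot 3\right) = 185 \left(-174 + 0\right) = 185 \left(-174\right) = -32190$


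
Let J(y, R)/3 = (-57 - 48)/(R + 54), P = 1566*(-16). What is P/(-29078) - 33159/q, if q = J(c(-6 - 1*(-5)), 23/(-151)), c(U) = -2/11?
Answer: 186692401531/32930835 ≈ 5669.2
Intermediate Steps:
P = -25056
c(U) = -2/11 (c(U) = -2*1/11 = -2/11)
J(y, R) = -315/(54 + R) (J(y, R) = 3*((-57 - 48)/(R + 54)) = 3*(-105/(54 + R)) = -315/(54 + R))
q = -47565/8131 (q = -315/(54 + 23/(-151)) = -315/(54 + 23*(-1/151)) = -315/(54 - 23/151) = -315/8131/151 = -315*151/8131 = -47565/8131 ≈ -5.8498)
P/(-29078) - 33159/q = -25056/(-29078) - 33159/(-47565/8131) = -25056*(-1/29078) - 33159*(-8131/47565) = 12528/14539 + 12838849/2265 = 186692401531/32930835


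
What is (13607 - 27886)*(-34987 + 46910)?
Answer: -170248517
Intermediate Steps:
(13607 - 27886)*(-34987 + 46910) = -14279*11923 = -170248517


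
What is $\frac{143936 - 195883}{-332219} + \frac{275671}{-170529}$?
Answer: $- \frac{82724673986}{56652973851} \approx -1.4602$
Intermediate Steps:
$\frac{143936 - 195883}{-332219} + \frac{275671}{-170529} = \left(143936 - 195883\right) \left(- \frac{1}{332219}\right) + 275671 \left(- \frac{1}{170529}\right) = \left(-51947\right) \left(- \frac{1}{332219}\right) - \frac{275671}{170529} = \frac{51947}{332219} - \frac{275671}{170529} = - \frac{82724673986}{56652973851}$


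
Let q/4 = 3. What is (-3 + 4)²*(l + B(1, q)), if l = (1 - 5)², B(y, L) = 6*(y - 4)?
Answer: -2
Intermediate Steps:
q = 12 (q = 4*3 = 12)
B(y, L) = -24 + 6*y (B(y, L) = 6*(-4 + y) = -24 + 6*y)
l = 16 (l = (-4)² = 16)
(-3 + 4)²*(l + B(1, q)) = (-3 + 4)²*(16 + (-24 + 6*1)) = 1²*(16 + (-24 + 6)) = 1*(16 - 18) = 1*(-2) = -2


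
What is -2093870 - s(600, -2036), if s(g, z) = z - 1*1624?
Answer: -2090210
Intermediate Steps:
s(g, z) = -1624 + z (s(g, z) = z - 1624 = -1624 + z)
-2093870 - s(600, -2036) = -2093870 - (-1624 - 2036) = -2093870 - 1*(-3660) = -2093870 + 3660 = -2090210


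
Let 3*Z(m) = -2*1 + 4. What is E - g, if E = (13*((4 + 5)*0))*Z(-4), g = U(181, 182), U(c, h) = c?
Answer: -181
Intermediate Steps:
g = 181
Z(m) = ⅔ (Z(m) = (-2*1 + 4)/3 = (-2 + 4)/3 = (⅓)*2 = ⅔)
E = 0 (E = (13*((4 + 5)*0))*(⅔) = (13*(9*0))*(⅔) = (13*0)*(⅔) = 0*(⅔) = 0)
E - g = 0 - 1*181 = 0 - 181 = -181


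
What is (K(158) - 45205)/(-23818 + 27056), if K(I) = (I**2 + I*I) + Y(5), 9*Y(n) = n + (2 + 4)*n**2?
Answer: 21331/14571 ≈ 1.4639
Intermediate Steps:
Y(n) = n/9 + 2*n**2/3 (Y(n) = (n + (2 + 4)*n**2)/9 = (n + 6*n**2)/9 = n/9 + 2*n**2/3)
K(I) = 155/9 + 2*I**2 (K(I) = (I**2 + I*I) + (1/9)*5*(1 + 6*5) = (I**2 + I**2) + (1/9)*5*(1 + 30) = 2*I**2 + (1/9)*5*31 = 2*I**2 + 155/9 = 155/9 + 2*I**2)
(K(158) - 45205)/(-23818 + 27056) = ((155/9 + 2*158**2) - 45205)/(-23818 + 27056) = ((155/9 + 2*24964) - 45205)/3238 = ((155/9 + 49928) - 45205)*(1/3238) = (449507/9 - 45205)*(1/3238) = (42662/9)*(1/3238) = 21331/14571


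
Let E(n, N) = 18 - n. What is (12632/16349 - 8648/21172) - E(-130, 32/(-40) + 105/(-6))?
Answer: -12775703398/86535257 ≈ -147.64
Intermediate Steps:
(12632/16349 - 8648/21172) - E(-130, 32/(-40) + 105/(-6)) = (12632/16349 - 8648/21172) - (18 - 1*(-130)) = (12632*(1/16349) - 8648*1/21172) - (18 + 130) = (12632/16349 - 2162/5293) - 1*148 = 31514638/86535257 - 148 = -12775703398/86535257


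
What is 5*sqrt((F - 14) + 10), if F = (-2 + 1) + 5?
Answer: 0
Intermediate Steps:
F = 4 (F = -1 + 5 = 4)
5*sqrt((F - 14) + 10) = 5*sqrt((4 - 14) + 10) = 5*sqrt(-10 + 10) = 5*sqrt(0) = 5*0 = 0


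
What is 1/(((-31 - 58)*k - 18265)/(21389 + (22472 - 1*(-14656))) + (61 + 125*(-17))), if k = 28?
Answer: -58517/120799845 ≈ -0.00048441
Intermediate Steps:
1/(((-31 - 58)*k - 18265)/(21389 + (22472 - 1*(-14656))) + (61 + 125*(-17))) = 1/(((-31 - 58)*28 - 18265)/(21389 + (22472 - 1*(-14656))) + (61 + 125*(-17))) = 1/((-89*28 - 18265)/(21389 + (22472 + 14656)) + (61 - 2125)) = 1/((-2492 - 18265)/(21389 + 37128) - 2064) = 1/(-20757/58517 - 2064) = 1/(-120799845/58517) = -58517/120799845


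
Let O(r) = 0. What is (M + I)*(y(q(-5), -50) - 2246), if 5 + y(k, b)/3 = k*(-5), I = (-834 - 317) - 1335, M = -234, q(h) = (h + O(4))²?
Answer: 7169920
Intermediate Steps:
q(h) = h² (q(h) = (h + 0)² = h²)
I = -2486 (I = -1151 - 1335 = -2486)
y(k, b) = -15 - 15*k (y(k, b) = -15 + 3*(k*(-5)) = -15 + 3*(-5*k) = -15 - 15*k)
(M + I)*(y(q(-5), -50) - 2246) = (-234 - 2486)*((-15 - 15*(-5)²) - 2246) = -2720*((-15 - 15*25) - 2246) = -2720*((-15 - 375) - 2246) = -2720*(-390 - 2246) = -2720*(-2636) = 7169920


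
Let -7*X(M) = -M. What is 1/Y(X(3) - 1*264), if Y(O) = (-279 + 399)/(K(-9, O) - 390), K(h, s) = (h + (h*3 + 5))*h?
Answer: -37/40 ≈ -0.92500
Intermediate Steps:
X(M) = M/7 (X(M) = -(-1)*M/7 = M/7)
K(h, s) = h*(5 + 4*h) (K(h, s) = (h + (3*h + 5))*h = (h + (5 + 3*h))*h = (5 + 4*h)*h = h*(5 + 4*h))
Y(O) = -40/37 (Y(O) = (-279 + 399)/(-9*(5 + 4*(-9)) - 390) = 120/(-9*(5 - 36) - 390) = 120/(-9*(-31) - 390) = 120/(279 - 390) = 120/(-111) = 120*(-1/111) = -40/37)
1/Y(X(3) - 1*264) = 1/(-40/37) = -37/40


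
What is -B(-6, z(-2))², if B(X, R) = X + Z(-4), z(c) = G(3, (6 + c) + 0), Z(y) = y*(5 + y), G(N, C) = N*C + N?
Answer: -100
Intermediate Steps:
G(N, C) = N + C*N (G(N, C) = C*N + N = N + C*N)
z(c) = 21 + 3*c (z(c) = 3*(1 + ((6 + c) + 0)) = 3*(1 + (6 + c)) = 3*(7 + c) = 21 + 3*c)
B(X, R) = -4 + X (B(X, R) = X - 4*(5 - 4) = X - 4*1 = X - 4 = -4 + X)
-B(-6, z(-2))² = -(-4 - 6)² = -1*(-10)² = -1*100 = -100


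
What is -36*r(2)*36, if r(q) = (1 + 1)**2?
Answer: -5184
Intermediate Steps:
r(q) = 4 (r(q) = 2**2 = 4)
-36*r(2)*36 = -36*4*36 = -144*36 = -5184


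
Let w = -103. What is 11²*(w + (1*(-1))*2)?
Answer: -12705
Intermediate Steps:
11²*(w + (1*(-1))*2) = 11²*(-103 + (1*(-1))*2) = 121*(-103 - 1*2) = 121*(-103 - 2) = 121*(-105) = -12705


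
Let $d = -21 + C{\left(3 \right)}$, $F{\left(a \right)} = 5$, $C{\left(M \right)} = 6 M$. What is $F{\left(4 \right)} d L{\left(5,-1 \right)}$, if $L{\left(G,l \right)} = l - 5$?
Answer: $90$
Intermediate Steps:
$L{\left(G,l \right)} = -5 + l$ ($L{\left(G,l \right)} = l - 5 = -5 + l$)
$d = -3$ ($d = -21 + 6 \cdot 3 = -21 + 18 = -3$)
$F{\left(4 \right)} d L{\left(5,-1 \right)} = 5 \left(-3\right) \left(-5 - 1\right) = \left(-15\right) \left(-6\right) = 90$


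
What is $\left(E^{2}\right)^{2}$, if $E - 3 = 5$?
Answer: $4096$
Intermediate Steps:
$E = 8$ ($E = 3 + 5 = 8$)
$\left(E^{2}\right)^{2} = \left(8^{2}\right)^{2} = 64^{2} = 4096$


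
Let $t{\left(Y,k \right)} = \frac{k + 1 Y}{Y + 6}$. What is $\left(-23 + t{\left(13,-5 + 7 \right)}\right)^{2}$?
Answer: $\frac{178084}{361} \approx 493.31$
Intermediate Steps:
$t{\left(Y,k \right)} = \frac{Y + k}{6 + Y}$ ($t{\left(Y,k \right)} = \frac{k + Y}{6 + Y} = \frac{Y + k}{6 + Y}$)
$\left(-23 + t{\left(13,-5 + 7 \right)}\right)^{2} = \left(-23 + \frac{13 + \left(-5 + 7\right)}{6 + 13}\right)^{2} = \left(-23 + \frac{13 + 2}{19}\right)^{2} = \left(-23 + \frac{1}{19} \cdot 15\right)^{2} = \left(-23 + \frac{15}{19}\right)^{2} = \left(- \frac{422}{19}\right)^{2} = \frac{178084}{361}$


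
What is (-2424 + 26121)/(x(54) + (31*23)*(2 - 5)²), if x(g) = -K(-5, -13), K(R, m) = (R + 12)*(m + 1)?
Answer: 7899/2167 ≈ 3.6451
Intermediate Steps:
K(R, m) = (1 + m)*(12 + R) (K(R, m) = (12 + R)*(1 + m) = (1 + m)*(12 + R))
x(g) = 84 (x(g) = -(12 - 5 + 12*(-13) - 5*(-13)) = -(12 - 5 - 156 + 65) = -1*(-84) = 84)
(-2424 + 26121)/(x(54) + (31*23)*(2 - 5)²) = (-2424 + 26121)/(84 + (31*23)*(2 - 5)²) = 23697/(84 + 713*(-3)²) = 23697/(84 + 713*9) = 23697/(84 + 6417) = 23697/6501 = 23697*(1/6501) = 7899/2167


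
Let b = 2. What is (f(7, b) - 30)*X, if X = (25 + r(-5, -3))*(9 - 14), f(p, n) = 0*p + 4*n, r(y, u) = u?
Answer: 2420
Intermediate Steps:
f(p, n) = 4*n (f(p, n) = 0 + 4*n = 4*n)
X = -110 (X = (25 - 3)*(9 - 14) = 22*(-5) = -110)
(f(7, b) - 30)*X = (4*2 - 30)*(-110) = (8 - 30)*(-110) = -22*(-110) = 2420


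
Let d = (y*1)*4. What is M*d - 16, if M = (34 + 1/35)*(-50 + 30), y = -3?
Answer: 57056/7 ≈ 8150.9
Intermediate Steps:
d = -12 (d = -3*1*4 = -3*4 = -12)
M = -4764/7 (M = (34 + 1/35)*(-20) = (1191/35)*(-20) = -4764/7 ≈ -680.57)
M*d - 16 = -4764/7*(-12) - 16 = 57168/7 - 16 = 57056/7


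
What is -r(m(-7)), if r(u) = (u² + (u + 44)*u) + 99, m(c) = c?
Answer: 111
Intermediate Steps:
r(u) = 99 + u² + u*(44 + u) (r(u) = (u² + (44 + u)*u) + 99 = (u² + u*(44 + u)) + 99 = 99 + u² + u*(44 + u))
-r(m(-7)) = -(99 + 2*(-7)² + 44*(-7)) = -(99 + 2*49 - 308) = -(99 + 98 - 308) = -1*(-111) = 111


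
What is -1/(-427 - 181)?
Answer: 1/608 ≈ 0.0016447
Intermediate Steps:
-1/(-427 - 181) = -1/(-608) = -1/608*(-1) = 1/608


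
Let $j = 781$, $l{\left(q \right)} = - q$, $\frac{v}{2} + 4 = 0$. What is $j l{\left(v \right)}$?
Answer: $6248$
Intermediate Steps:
$v = -8$ ($v = -8 + 2 \cdot 0 = -8 + 0 = -8$)
$j l{\left(v \right)} = 781 \left(\left(-1\right) \left(-8\right)\right) = 781 \cdot 8 = 6248$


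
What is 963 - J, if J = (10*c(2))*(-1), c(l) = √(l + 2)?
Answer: 983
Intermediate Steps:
c(l) = √(2 + l)
J = -20 (J = (10*√(2 + 2))*(-1) = (10*√4)*(-1) = (10*2)*(-1) = 20*(-1) = -20)
963 - J = 963 - 1*(-20) = 963 + 20 = 983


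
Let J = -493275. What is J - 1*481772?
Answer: -975047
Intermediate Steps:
J - 1*481772 = -493275 - 1*481772 = -493275 - 481772 = -975047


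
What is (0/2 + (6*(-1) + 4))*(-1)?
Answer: 2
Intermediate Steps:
(0/2 + (6*(-1) + 4))*(-1) = (0*(½) + (-6 + 4))*(-1) = (0 - 2)*(-1) = -2*(-1) = 2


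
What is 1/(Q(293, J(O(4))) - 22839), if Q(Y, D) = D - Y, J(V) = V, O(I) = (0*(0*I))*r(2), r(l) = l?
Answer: -1/23132 ≈ -4.3230e-5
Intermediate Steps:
O(I) = 0 (O(I) = (0*(0*I))*2 = (0*0)*2 = 0*2 = 0)
1/(Q(293, J(O(4))) - 22839) = 1/((0 - 1*293) - 22839) = 1/((0 - 293) - 22839) = 1/(-293 - 22839) = 1/(-23132) = -1/23132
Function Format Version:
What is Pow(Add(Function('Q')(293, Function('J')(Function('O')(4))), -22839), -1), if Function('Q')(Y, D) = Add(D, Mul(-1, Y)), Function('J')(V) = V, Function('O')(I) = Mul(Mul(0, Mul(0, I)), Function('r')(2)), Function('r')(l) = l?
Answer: Rational(-1, 23132) ≈ -4.3230e-5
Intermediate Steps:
Function('O')(I) = 0 (Function('O')(I) = Mul(Mul(0, Mul(0, I)), 2) = Mul(Mul(0, 0), 2) = Mul(0, 2) = 0)
Pow(Add(Function('Q')(293, Function('J')(Function('O')(4))), -22839), -1) = Pow(Add(Add(0, Mul(-1, 293)), -22839), -1) = Pow(Add(Add(0, -293), -22839), -1) = Pow(Add(-293, -22839), -1) = Pow(-23132, -1) = Rational(-1, 23132)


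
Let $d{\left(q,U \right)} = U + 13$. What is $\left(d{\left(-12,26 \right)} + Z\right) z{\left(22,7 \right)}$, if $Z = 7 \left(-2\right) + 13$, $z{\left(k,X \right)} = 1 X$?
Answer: $266$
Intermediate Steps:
$d{\left(q,U \right)} = 13 + U$
$z{\left(k,X \right)} = X$
$Z = -1$ ($Z = -14 + 13 = -1$)
$\left(d{\left(-12,26 \right)} + Z\right) z{\left(22,7 \right)} = \left(\left(13 + 26\right) - 1\right) 7 = \left(39 - 1\right) 7 = 38 \cdot 7 = 266$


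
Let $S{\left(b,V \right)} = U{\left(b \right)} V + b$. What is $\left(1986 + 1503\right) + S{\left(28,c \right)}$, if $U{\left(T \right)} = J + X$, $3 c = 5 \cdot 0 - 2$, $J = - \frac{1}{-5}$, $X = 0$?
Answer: $\frac{52753}{15} \approx 3516.9$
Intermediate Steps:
$J = \frac{1}{5}$ ($J = \left(-1\right) \left(- \frac{1}{5}\right) = \frac{1}{5} \approx 0.2$)
$c = - \frac{2}{3}$ ($c = \frac{5 \cdot 0 - 2}{3} = \frac{0 - 2}{3} = \frac{1}{3} \left(-2\right) = - \frac{2}{3} \approx -0.66667$)
$U{\left(T \right)} = \frac{1}{5}$ ($U{\left(T \right)} = \frac{1}{5} + 0 = \frac{1}{5}$)
$S{\left(b,V \right)} = b + \frac{V}{5}$ ($S{\left(b,V \right)} = \frac{V}{5} + b = b + \frac{V}{5}$)
$\left(1986 + 1503\right) + S{\left(28,c \right)} = \left(1986 + 1503\right) + \left(28 + \frac{1}{5} \left(- \frac{2}{3}\right)\right) = 3489 + \left(28 - \frac{2}{15}\right) = 3489 + \frac{418}{15} = \frac{52753}{15}$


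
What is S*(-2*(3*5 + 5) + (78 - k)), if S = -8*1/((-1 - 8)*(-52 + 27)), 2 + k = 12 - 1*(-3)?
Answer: -8/9 ≈ -0.88889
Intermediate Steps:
k = 13 (k = -2 + (12 - 1*(-3)) = -2 + (12 + 3) = -2 + 15 = 13)
S = -8/225 (S = -8/((-25*(-9))) = -8/225 ≈ -0.035556)
S*(-2*(3*5 + 5) + (78 - k)) = -8*(-2*(3*5 + 5) + (78 - 1*13))/225 = -8*(-2*(15 + 5) + (78 - 13))/225 = -8*(-2*20 + 65)/225 = -8*(-40 + 65)/225 = -8/225*25 = -8/9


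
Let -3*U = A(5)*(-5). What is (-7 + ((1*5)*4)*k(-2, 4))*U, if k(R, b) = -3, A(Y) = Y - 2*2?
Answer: -335/3 ≈ -111.67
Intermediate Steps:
A(Y) = -4 + Y (A(Y) = Y - 4 = -4 + Y)
U = 5/3 (U = -(-4 + 5)*(-5)/3 = -(-5)/3 = -⅓*(-5) = 5/3 ≈ 1.6667)
(-7 + ((1*5)*4)*k(-2, 4))*U = (-7 + ((1*5)*4)*(-3))*(5/3) = (-7 + (5*4)*(-3))*(5/3) = (-7 + 20*(-3))*(5/3) = (-7 - 60)*(5/3) = -67*5/3 = -335/3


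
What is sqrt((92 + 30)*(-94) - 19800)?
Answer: 2*I*sqrt(7817) ≈ 176.83*I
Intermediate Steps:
sqrt((92 + 30)*(-94) - 19800) = sqrt(122*(-94) - 19800) = sqrt(-11468 - 19800) = sqrt(-31268) = 2*I*sqrt(7817)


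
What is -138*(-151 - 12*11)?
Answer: 39054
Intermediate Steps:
-138*(-151 - 12*11) = -138*(-151 - 132) = -138*(-283) = 39054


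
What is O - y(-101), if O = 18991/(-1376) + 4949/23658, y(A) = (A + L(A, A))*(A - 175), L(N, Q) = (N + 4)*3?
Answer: -1761230398795/16276704 ≈ -1.0821e+5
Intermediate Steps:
L(N, Q) = 12 + 3*N (L(N, Q) = (4 + N)*3 = 12 + 3*N)
y(A) = (-175 + A)*(12 + 4*A) (y(A) = (A + (12 + 3*A))*(A - 175) = (12 + 4*A)*(-175 + A) = (-175 + A)*(12 + 4*A))
O = -221239627/16276704 (O = 18991*(-1/1376) + 4949*(1/23658) = -18991/1376 + 4949/23658 = -221239627/16276704 ≈ -13.592)
O - y(-101) = -221239627/16276704 - (-2100 - 688*(-101) + 4*(-101)**2) = -221239627/16276704 - (-2100 + 69488 + 4*10201) = -221239627/16276704 - (-2100 + 69488 + 40804) = -221239627/16276704 - 1*108192 = -221239627/16276704 - 108192 = -1761230398795/16276704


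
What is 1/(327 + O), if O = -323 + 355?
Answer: 1/359 ≈ 0.0027855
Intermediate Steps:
O = 32
1/(327 + O) = 1/(327 + 32) = 1/359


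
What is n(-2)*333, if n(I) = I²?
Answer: 1332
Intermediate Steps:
n(-2)*333 = (-2)²*333 = 4*333 = 1332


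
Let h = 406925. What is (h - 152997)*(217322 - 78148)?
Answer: 35340175472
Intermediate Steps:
(h - 152997)*(217322 - 78148) = (406925 - 152997)*(217322 - 78148) = 253928*139174 = 35340175472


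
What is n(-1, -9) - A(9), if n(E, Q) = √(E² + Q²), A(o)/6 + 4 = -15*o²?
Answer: 7314 + √82 ≈ 7323.1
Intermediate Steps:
A(o) = -24 - 90*o² (A(o) = -24 + 6*(-15*o²) = -24 - 90*o²)
n(-1, -9) - A(9) = √((-1)² + (-9)²) - (-24 - 90*9²) = √(1 + 81) - (-24 - 90*81) = √82 - (-24 - 7290) = √82 - 1*(-7314) = √82 + 7314 = 7314 + √82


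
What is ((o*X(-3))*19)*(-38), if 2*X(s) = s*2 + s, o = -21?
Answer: -68229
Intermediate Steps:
X(s) = 3*s/2 (X(s) = (s*2 + s)/2 = (2*s + s)/2 = (3*s)/2 = 3*s/2)
((o*X(-3))*19)*(-38) = (-63*(-3)/2*19)*(-38) = (-21*(-9/2)*19)*(-38) = ((189/2)*19)*(-38) = (3591/2)*(-38) = -68229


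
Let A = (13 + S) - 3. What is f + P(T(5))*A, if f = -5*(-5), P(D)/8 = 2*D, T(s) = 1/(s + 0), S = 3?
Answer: 333/5 ≈ 66.600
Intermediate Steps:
T(s) = 1/s
P(D) = 16*D (P(D) = 8*(2*D) = 16*D)
f = 25
A = 13 (A = (13 + 3) - 3 = 16 - 3 = 13)
f + P(T(5))*A = 25 + (16/5)*13 = 25 + 208/5 = 333/5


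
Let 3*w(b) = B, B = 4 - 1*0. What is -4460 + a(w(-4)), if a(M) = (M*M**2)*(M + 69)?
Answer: -347756/81 ≈ -4293.3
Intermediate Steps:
B = 4 (B = 4 + 0 = 4)
w(b) = 4/3 (w(b) = (1/3)*4 = 4/3)
a(M) = M**3*(69 + M)
-4460 + a(w(-4)) = -4460 + (4/3)**3*(69 + 4/3) = -4460 + (64/27)*(211/3) = -4460 + 13504/81 = -347756/81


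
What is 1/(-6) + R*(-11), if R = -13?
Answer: 857/6 ≈ 142.83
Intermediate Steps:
1/(-6) + R*(-11) = 1/(-6) - 13*(-11) = -⅙ + 143 = 857/6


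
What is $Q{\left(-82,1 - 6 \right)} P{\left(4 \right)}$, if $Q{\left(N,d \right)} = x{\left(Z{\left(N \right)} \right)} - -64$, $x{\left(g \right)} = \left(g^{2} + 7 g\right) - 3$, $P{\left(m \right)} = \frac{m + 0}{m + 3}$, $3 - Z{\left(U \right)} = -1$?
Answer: $60$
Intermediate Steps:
$Z{\left(U \right)} = 4$ ($Z{\left(U \right)} = 3 - -1 = 3 + 1 = 4$)
$P{\left(m \right)} = \frac{m}{3 + m}$
$x{\left(g \right)} = -3 + g^{2} + 7 g$
$Q{\left(N,d \right)} = 105$ ($Q{\left(N,d \right)} = \left(-3 + 4^{2} + 7 \cdot 4\right) - -64 = \left(-3 + 16 + 28\right) + 64 = 41 + 64 = 105$)
$Q{\left(-82,1 - 6 \right)} P{\left(4 \right)} = 105 \frac{4}{3 + 4} = 105 \cdot \frac{4}{7} = 60$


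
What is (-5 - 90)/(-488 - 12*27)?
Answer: 95/812 ≈ 0.11700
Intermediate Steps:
(-5 - 90)/(-488 - 12*27) = -95/(-488 - 324) = -95/(-812) = -95*(-1/812) = 95/812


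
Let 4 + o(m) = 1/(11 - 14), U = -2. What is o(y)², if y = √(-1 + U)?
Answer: 169/9 ≈ 18.778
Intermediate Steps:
y = I*√3 (y = √(-1 - 2) = √(-3) = I*√3 ≈ 1.732*I)
o(m) = -13/3 (o(m) = -4 + 1/(11 - 14) = -4 + 1/(-3) = -4 - ⅓ = -13/3)
o(y)² = (-13/3)² = 169/9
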